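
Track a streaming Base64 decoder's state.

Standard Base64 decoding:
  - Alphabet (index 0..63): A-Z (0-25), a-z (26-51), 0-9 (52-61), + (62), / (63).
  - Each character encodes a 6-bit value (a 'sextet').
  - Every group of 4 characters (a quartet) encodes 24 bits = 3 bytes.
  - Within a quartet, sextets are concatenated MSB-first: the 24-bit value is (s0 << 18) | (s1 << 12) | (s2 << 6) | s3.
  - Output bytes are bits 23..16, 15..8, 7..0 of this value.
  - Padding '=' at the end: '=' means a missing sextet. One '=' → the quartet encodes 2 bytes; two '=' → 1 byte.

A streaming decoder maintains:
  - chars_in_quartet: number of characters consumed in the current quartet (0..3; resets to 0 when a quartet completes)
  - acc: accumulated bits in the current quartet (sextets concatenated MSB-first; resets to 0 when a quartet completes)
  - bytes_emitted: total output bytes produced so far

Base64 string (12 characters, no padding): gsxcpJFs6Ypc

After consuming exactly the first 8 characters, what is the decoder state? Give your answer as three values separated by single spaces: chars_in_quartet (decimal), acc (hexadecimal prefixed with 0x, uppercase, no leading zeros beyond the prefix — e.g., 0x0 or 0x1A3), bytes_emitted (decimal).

Answer: 0 0x0 6

Derivation:
After char 0 ('g'=32): chars_in_quartet=1 acc=0x20 bytes_emitted=0
After char 1 ('s'=44): chars_in_quartet=2 acc=0x82C bytes_emitted=0
After char 2 ('x'=49): chars_in_quartet=3 acc=0x20B31 bytes_emitted=0
After char 3 ('c'=28): chars_in_quartet=4 acc=0x82CC5C -> emit 82 CC 5C, reset; bytes_emitted=3
After char 4 ('p'=41): chars_in_quartet=1 acc=0x29 bytes_emitted=3
After char 5 ('J'=9): chars_in_quartet=2 acc=0xA49 bytes_emitted=3
After char 6 ('F'=5): chars_in_quartet=3 acc=0x29245 bytes_emitted=3
After char 7 ('s'=44): chars_in_quartet=4 acc=0xA4916C -> emit A4 91 6C, reset; bytes_emitted=6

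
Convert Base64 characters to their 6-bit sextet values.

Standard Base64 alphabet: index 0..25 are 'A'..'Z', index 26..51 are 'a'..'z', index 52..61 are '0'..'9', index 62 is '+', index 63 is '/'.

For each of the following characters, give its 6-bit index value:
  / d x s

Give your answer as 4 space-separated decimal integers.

'/': index 63
'd': a..z range, 26 + ord('d') − ord('a') = 29
'x': a..z range, 26 + ord('x') − ord('a') = 49
's': a..z range, 26 + ord('s') − ord('a') = 44

Answer: 63 29 49 44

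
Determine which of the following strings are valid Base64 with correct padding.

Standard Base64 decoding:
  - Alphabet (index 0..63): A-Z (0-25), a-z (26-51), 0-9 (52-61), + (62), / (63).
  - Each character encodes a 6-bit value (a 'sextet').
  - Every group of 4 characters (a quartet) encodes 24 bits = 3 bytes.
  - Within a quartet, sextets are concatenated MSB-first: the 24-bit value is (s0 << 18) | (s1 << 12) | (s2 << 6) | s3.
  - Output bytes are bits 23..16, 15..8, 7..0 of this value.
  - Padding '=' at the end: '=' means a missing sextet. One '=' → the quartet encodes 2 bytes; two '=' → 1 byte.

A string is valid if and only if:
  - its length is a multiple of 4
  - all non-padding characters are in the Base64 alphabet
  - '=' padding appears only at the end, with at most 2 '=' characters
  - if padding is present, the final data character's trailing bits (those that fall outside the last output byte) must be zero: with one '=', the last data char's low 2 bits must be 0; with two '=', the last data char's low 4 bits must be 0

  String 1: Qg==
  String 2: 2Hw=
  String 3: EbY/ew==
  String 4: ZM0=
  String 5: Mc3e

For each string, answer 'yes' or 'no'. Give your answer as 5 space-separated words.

String 1: 'Qg==' → valid
String 2: '2Hw=' → valid
String 3: 'EbY/ew==' → valid
String 4: 'ZM0=' → valid
String 5: 'Mc3e' → valid

Answer: yes yes yes yes yes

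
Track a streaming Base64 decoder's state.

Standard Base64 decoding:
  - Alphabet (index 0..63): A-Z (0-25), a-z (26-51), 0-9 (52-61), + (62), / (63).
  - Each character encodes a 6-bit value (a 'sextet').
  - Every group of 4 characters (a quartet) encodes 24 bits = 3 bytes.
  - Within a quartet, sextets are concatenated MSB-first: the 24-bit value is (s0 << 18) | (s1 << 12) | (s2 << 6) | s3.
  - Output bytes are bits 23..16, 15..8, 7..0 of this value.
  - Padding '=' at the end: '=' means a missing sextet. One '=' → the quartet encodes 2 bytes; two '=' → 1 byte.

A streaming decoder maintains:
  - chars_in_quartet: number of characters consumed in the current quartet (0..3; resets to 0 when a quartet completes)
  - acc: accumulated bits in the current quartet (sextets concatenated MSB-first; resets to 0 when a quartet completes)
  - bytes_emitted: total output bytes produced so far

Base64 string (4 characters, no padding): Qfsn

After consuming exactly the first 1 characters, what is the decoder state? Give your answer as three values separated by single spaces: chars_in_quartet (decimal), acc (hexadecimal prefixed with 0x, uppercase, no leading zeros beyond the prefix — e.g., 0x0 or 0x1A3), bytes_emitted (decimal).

Answer: 1 0x10 0

Derivation:
After char 0 ('Q'=16): chars_in_quartet=1 acc=0x10 bytes_emitted=0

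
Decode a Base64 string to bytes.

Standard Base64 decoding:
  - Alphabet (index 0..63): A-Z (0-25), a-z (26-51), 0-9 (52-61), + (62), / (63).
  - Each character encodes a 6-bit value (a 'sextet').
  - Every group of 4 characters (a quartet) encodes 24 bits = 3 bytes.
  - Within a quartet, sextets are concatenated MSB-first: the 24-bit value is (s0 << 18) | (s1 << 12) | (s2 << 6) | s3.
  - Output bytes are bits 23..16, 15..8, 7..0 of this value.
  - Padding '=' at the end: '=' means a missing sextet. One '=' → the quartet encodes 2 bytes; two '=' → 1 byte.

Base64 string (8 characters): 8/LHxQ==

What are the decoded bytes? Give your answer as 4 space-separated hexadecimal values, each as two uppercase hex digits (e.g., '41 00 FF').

After char 0 ('8'=60): chars_in_quartet=1 acc=0x3C bytes_emitted=0
After char 1 ('/'=63): chars_in_quartet=2 acc=0xF3F bytes_emitted=0
After char 2 ('L'=11): chars_in_quartet=3 acc=0x3CFCB bytes_emitted=0
After char 3 ('H'=7): chars_in_quartet=4 acc=0xF3F2C7 -> emit F3 F2 C7, reset; bytes_emitted=3
After char 4 ('x'=49): chars_in_quartet=1 acc=0x31 bytes_emitted=3
After char 5 ('Q'=16): chars_in_quartet=2 acc=0xC50 bytes_emitted=3
Padding '==': partial quartet acc=0xC50 -> emit C5; bytes_emitted=4

Answer: F3 F2 C7 C5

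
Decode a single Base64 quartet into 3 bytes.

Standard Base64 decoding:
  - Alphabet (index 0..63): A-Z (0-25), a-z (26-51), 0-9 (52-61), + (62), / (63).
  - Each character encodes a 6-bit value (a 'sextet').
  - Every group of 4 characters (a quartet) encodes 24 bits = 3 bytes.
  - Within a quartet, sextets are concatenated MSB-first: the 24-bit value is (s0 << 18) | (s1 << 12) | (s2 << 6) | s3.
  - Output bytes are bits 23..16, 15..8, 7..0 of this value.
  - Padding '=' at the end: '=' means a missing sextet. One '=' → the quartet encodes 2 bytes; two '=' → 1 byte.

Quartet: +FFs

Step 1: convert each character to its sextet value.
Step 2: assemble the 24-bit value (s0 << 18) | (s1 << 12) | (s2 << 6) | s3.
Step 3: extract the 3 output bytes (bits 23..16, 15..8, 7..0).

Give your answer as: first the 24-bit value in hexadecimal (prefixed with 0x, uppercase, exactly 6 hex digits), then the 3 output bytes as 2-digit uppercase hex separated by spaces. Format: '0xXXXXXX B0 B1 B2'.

Sextets: +=62, F=5, F=5, s=44
24-bit: (62<<18) | (5<<12) | (5<<6) | 44
      = 0xF80000 | 0x005000 | 0x000140 | 0x00002C
      = 0xF8516C
Bytes: (v>>16)&0xFF=F8, (v>>8)&0xFF=51, v&0xFF=6C

Answer: 0xF8516C F8 51 6C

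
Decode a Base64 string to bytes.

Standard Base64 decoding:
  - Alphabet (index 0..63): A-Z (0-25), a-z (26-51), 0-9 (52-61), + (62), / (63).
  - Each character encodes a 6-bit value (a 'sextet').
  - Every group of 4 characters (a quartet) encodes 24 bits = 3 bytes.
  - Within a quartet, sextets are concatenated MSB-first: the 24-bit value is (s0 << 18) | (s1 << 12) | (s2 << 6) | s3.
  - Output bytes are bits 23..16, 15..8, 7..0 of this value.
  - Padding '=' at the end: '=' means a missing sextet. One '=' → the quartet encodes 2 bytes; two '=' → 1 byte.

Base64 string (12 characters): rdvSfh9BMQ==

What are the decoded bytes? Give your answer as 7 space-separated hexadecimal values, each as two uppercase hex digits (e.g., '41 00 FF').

After char 0 ('r'=43): chars_in_quartet=1 acc=0x2B bytes_emitted=0
After char 1 ('d'=29): chars_in_quartet=2 acc=0xADD bytes_emitted=0
After char 2 ('v'=47): chars_in_quartet=3 acc=0x2B76F bytes_emitted=0
After char 3 ('S'=18): chars_in_quartet=4 acc=0xADDBD2 -> emit AD DB D2, reset; bytes_emitted=3
After char 4 ('f'=31): chars_in_quartet=1 acc=0x1F bytes_emitted=3
After char 5 ('h'=33): chars_in_quartet=2 acc=0x7E1 bytes_emitted=3
After char 6 ('9'=61): chars_in_quartet=3 acc=0x1F87D bytes_emitted=3
After char 7 ('B'=1): chars_in_quartet=4 acc=0x7E1F41 -> emit 7E 1F 41, reset; bytes_emitted=6
After char 8 ('M'=12): chars_in_quartet=1 acc=0xC bytes_emitted=6
After char 9 ('Q'=16): chars_in_quartet=2 acc=0x310 bytes_emitted=6
Padding '==': partial quartet acc=0x310 -> emit 31; bytes_emitted=7

Answer: AD DB D2 7E 1F 41 31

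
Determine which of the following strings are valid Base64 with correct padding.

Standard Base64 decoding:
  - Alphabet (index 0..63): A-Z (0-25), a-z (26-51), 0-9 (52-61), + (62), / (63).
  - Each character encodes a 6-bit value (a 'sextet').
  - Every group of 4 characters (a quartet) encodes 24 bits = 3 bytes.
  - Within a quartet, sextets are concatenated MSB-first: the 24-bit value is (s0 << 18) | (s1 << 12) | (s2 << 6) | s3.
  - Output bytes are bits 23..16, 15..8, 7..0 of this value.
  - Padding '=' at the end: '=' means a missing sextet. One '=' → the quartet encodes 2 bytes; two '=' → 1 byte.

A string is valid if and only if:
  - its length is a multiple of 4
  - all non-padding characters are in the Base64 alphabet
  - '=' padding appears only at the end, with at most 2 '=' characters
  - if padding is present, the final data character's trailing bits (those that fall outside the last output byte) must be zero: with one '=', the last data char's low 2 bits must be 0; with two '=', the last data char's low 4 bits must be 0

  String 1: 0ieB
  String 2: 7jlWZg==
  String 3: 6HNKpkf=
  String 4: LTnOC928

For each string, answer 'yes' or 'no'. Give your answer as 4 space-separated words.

String 1: '0ieB' → valid
String 2: '7jlWZg==' → valid
String 3: '6HNKpkf=' → invalid (bad trailing bits)
String 4: 'LTnOC928' → valid

Answer: yes yes no yes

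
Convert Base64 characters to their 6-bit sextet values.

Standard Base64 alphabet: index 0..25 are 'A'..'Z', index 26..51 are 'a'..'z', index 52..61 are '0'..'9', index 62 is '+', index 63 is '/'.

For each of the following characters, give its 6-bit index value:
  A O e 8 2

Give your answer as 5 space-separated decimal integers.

'A': A..Z range, ord('A') − ord('A') = 0
'O': A..Z range, ord('O') − ord('A') = 14
'e': a..z range, 26 + ord('e') − ord('a') = 30
'8': 0..9 range, 52 + ord('8') − ord('0') = 60
'2': 0..9 range, 52 + ord('2') − ord('0') = 54

Answer: 0 14 30 60 54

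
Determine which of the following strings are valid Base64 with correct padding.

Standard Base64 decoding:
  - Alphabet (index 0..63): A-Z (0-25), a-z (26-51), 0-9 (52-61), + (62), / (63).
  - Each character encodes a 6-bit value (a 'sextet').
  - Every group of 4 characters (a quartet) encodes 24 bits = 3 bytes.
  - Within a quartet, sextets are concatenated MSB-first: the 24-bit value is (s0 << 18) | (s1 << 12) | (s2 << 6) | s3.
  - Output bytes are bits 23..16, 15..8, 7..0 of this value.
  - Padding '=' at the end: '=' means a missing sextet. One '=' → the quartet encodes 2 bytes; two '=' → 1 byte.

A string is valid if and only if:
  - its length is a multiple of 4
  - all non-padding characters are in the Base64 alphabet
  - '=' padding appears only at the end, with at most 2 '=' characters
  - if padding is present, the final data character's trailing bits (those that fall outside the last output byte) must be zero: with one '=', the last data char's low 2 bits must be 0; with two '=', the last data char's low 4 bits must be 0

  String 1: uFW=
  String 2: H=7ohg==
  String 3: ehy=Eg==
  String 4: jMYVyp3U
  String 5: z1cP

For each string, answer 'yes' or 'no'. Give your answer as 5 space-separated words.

String 1: 'uFW=' → invalid (bad trailing bits)
String 2: 'H=7ohg==' → invalid (bad char(s): ['=']; '=' in middle)
String 3: 'ehy=Eg==' → invalid (bad char(s): ['=']; '=' in middle)
String 4: 'jMYVyp3U' → valid
String 5: 'z1cP' → valid

Answer: no no no yes yes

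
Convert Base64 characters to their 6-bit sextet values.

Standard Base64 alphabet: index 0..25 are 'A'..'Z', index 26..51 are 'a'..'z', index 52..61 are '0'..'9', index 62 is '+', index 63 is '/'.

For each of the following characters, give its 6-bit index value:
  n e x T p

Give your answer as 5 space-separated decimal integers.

'n': a..z range, 26 + ord('n') − ord('a') = 39
'e': a..z range, 26 + ord('e') − ord('a') = 30
'x': a..z range, 26 + ord('x') − ord('a') = 49
'T': A..Z range, ord('T') − ord('A') = 19
'p': a..z range, 26 + ord('p') − ord('a') = 41

Answer: 39 30 49 19 41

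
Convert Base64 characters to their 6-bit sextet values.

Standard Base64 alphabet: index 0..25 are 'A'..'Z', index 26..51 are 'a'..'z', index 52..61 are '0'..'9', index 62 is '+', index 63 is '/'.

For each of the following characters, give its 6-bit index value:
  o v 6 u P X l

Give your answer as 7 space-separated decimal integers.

'o': a..z range, 26 + ord('o') − ord('a') = 40
'v': a..z range, 26 + ord('v') − ord('a') = 47
'6': 0..9 range, 52 + ord('6') − ord('0') = 58
'u': a..z range, 26 + ord('u') − ord('a') = 46
'P': A..Z range, ord('P') − ord('A') = 15
'X': A..Z range, ord('X') − ord('A') = 23
'l': a..z range, 26 + ord('l') − ord('a') = 37

Answer: 40 47 58 46 15 23 37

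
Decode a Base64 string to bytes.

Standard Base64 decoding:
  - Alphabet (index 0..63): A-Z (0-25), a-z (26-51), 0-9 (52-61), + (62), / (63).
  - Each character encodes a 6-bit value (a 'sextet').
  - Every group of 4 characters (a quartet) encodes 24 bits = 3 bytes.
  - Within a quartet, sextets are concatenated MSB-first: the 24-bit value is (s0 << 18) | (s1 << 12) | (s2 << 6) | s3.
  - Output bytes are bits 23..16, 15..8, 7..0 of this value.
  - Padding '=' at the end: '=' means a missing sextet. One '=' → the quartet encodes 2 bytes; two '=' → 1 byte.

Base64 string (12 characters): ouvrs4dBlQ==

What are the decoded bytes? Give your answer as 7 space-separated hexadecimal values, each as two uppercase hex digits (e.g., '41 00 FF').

Answer: A2 EB EB B3 87 41 95

Derivation:
After char 0 ('o'=40): chars_in_quartet=1 acc=0x28 bytes_emitted=0
After char 1 ('u'=46): chars_in_quartet=2 acc=0xA2E bytes_emitted=0
After char 2 ('v'=47): chars_in_quartet=3 acc=0x28BAF bytes_emitted=0
After char 3 ('r'=43): chars_in_quartet=4 acc=0xA2EBEB -> emit A2 EB EB, reset; bytes_emitted=3
After char 4 ('s'=44): chars_in_quartet=1 acc=0x2C bytes_emitted=3
After char 5 ('4'=56): chars_in_quartet=2 acc=0xB38 bytes_emitted=3
After char 6 ('d'=29): chars_in_quartet=3 acc=0x2CE1D bytes_emitted=3
After char 7 ('B'=1): chars_in_quartet=4 acc=0xB38741 -> emit B3 87 41, reset; bytes_emitted=6
After char 8 ('l'=37): chars_in_quartet=1 acc=0x25 bytes_emitted=6
After char 9 ('Q'=16): chars_in_quartet=2 acc=0x950 bytes_emitted=6
Padding '==': partial quartet acc=0x950 -> emit 95; bytes_emitted=7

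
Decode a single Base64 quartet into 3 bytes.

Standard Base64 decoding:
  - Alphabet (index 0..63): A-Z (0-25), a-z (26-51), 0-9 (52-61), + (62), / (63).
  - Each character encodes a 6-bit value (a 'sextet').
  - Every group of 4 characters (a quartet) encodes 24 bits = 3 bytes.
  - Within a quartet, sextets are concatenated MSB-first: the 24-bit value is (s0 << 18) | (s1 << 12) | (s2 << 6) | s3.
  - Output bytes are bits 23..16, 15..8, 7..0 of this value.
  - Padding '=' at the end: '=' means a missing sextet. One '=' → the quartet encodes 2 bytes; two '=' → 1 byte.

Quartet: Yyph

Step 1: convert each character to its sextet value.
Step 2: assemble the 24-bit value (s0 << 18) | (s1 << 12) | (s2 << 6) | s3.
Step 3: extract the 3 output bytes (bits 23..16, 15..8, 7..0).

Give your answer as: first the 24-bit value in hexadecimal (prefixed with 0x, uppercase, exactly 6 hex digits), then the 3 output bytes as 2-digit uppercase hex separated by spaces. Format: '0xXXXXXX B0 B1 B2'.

Sextets: Y=24, y=50, p=41, h=33
24-bit: (24<<18) | (50<<12) | (41<<6) | 33
      = 0x600000 | 0x032000 | 0x000A40 | 0x000021
      = 0x632A61
Bytes: (v>>16)&0xFF=63, (v>>8)&0xFF=2A, v&0xFF=61

Answer: 0x632A61 63 2A 61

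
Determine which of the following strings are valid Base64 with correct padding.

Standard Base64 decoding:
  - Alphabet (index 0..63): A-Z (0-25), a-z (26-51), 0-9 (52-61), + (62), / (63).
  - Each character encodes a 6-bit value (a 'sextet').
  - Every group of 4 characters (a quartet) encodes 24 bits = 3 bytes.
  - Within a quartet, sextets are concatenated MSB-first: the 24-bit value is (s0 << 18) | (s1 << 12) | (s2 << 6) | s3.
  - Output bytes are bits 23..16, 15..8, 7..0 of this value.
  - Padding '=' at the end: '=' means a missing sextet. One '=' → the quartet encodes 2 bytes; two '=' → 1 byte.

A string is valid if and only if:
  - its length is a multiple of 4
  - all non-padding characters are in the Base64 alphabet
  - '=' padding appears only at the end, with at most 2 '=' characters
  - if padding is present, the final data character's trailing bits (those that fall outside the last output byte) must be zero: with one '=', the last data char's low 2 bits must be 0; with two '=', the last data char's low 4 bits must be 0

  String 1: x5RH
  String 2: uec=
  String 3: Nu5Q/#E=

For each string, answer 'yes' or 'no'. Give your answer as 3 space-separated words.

String 1: 'x5RH' → valid
String 2: 'uec=' → valid
String 3: 'Nu5Q/#E=' → invalid (bad char(s): ['#'])

Answer: yes yes no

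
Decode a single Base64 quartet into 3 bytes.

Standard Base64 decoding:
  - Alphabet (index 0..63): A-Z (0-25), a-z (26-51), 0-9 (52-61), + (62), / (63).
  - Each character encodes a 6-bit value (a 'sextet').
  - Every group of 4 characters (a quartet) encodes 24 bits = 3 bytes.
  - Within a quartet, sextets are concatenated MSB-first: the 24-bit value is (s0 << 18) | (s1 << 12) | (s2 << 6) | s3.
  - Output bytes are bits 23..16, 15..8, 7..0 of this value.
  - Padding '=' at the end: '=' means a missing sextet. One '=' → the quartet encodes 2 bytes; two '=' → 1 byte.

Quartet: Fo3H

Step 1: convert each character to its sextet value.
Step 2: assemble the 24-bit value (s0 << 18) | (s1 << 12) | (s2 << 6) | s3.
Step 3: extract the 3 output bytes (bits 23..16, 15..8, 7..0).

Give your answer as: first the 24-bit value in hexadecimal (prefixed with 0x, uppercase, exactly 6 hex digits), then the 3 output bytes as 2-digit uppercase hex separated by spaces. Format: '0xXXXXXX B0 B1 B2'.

Answer: 0x168DC7 16 8D C7

Derivation:
Sextets: F=5, o=40, 3=55, H=7
24-bit: (5<<18) | (40<<12) | (55<<6) | 7
      = 0x140000 | 0x028000 | 0x000DC0 | 0x000007
      = 0x168DC7
Bytes: (v>>16)&0xFF=16, (v>>8)&0xFF=8D, v&0xFF=C7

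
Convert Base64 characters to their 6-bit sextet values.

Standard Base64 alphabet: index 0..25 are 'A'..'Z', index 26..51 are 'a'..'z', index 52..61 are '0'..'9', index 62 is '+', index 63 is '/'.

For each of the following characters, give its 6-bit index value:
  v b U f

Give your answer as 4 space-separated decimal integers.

'v': a..z range, 26 + ord('v') − ord('a') = 47
'b': a..z range, 26 + ord('b') − ord('a') = 27
'U': A..Z range, ord('U') − ord('A') = 20
'f': a..z range, 26 + ord('f') − ord('a') = 31

Answer: 47 27 20 31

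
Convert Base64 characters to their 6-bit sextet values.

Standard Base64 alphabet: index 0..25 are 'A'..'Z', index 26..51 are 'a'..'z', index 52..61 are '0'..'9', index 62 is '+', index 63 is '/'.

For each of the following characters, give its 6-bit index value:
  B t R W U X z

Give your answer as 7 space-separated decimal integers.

Answer: 1 45 17 22 20 23 51

Derivation:
'B': A..Z range, ord('B') − ord('A') = 1
't': a..z range, 26 + ord('t') − ord('a') = 45
'R': A..Z range, ord('R') − ord('A') = 17
'W': A..Z range, ord('W') − ord('A') = 22
'U': A..Z range, ord('U') − ord('A') = 20
'X': A..Z range, ord('X') − ord('A') = 23
'z': a..z range, 26 + ord('z') − ord('a') = 51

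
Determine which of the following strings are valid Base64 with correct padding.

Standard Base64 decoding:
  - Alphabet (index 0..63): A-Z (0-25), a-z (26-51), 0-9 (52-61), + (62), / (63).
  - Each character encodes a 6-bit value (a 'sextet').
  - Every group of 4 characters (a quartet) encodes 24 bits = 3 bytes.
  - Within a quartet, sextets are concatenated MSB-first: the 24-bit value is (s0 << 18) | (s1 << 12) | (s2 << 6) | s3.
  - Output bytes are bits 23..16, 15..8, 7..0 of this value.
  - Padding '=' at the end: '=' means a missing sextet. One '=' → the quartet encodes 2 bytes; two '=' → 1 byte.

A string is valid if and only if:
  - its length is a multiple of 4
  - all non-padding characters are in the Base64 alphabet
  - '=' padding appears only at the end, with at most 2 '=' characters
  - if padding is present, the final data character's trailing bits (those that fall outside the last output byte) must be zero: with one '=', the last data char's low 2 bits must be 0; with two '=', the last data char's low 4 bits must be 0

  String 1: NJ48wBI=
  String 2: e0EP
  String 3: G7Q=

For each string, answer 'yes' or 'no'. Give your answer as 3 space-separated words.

Answer: yes yes yes

Derivation:
String 1: 'NJ48wBI=' → valid
String 2: 'e0EP' → valid
String 3: 'G7Q=' → valid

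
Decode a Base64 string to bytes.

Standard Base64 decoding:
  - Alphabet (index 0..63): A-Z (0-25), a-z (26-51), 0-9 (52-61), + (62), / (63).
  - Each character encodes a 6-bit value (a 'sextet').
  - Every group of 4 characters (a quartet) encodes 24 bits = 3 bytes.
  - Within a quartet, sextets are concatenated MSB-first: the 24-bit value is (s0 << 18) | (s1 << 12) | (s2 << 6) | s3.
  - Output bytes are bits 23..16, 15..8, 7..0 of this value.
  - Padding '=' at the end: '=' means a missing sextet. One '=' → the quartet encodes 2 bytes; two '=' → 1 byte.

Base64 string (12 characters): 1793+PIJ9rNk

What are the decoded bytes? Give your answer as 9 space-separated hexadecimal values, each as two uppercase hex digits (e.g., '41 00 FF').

After char 0 ('1'=53): chars_in_quartet=1 acc=0x35 bytes_emitted=0
After char 1 ('7'=59): chars_in_quartet=2 acc=0xD7B bytes_emitted=0
After char 2 ('9'=61): chars_in_quartet=3 acc=0x35EFD bytes_emitted=0
After char 3 ('3'=55): chars_in_quartet=4 acc=0xD7BF77 -> emit D7 BF 77, reset; bytes_emitted=3
After char 4 ('+'=62): chars_in_quartet=1 acc=0x3E bytes_emitted=3
After char 5 ('P'=15): chars_in_quartet=2 acc=0xF8F bytes_emitted=3
After char 6 ('I'=8): chars_in_quartet=3 acc=0x3E3C8 bytes_emitted=3
After char 7 ('J'=9): chars_in_quartet=4 acc=0xF8F209 -> emit F8 F2 09, reset; bytes_emitted=6
After char 8 ('9'=61): chars_in_quartet=1 acc=0x3D bytes_emitted=6
After char 9 ('r'=43): chars_in_quartet=2 acc=0xF6B bytes_emitted=6
After char 10 ('N'=13): chars_in_quartet=3 acc=0x3DACD bytes_emitted=6
After char 11 ('k'=36): chars_in_quartet=4 acc=0xF6B364 -> emit F6 B3 64, reset; bytes_emitted=9

Answer: D7 BF 77 F8 F2 09 F6 B3 64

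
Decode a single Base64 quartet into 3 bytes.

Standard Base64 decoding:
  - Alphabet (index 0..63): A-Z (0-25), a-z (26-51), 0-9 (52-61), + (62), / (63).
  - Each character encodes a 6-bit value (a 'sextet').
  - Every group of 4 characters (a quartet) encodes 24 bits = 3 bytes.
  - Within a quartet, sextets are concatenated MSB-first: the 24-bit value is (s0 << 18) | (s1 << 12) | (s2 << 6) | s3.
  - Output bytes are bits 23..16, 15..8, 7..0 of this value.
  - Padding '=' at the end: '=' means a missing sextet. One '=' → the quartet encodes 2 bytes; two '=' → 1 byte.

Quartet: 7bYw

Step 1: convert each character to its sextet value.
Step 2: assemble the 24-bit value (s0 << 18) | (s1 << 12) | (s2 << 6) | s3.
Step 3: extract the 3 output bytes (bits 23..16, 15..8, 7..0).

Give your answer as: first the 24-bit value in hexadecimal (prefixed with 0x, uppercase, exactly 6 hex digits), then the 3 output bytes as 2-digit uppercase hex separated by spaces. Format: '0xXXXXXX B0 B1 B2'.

Sextets: 7=59, b=27, Y=24, w=48
24-bit: (59<<18) | (27<<12) | (24<<6) | 48
      = 0xEC0000 | 0x01B000 | 0x000600 | 0x000030
      = 0xEDB630
Bytes: (v>>16)&0xFF=ED, (v>>8)&0xFF=B6, v&0xFF=30

Answer: 0xEDB630 ED B6 30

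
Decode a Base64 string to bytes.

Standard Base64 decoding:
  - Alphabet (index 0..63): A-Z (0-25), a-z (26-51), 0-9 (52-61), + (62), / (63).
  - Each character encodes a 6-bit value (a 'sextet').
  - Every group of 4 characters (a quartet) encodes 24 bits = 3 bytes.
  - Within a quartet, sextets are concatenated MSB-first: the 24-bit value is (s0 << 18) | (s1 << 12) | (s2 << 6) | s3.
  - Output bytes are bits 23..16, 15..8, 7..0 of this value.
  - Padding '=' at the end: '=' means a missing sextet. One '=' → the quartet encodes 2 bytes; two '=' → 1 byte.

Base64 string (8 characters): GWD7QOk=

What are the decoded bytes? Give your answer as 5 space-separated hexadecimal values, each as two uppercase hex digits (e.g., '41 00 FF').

After char 0 ('G'=6): chars_in_quartet=1 acc=0x6 bytes_emitted=0
After char 1 ('W'=22): chars_in_quartet=2 acc=0x196 bytes_emitted=0
After char 2 ('D'=3): chars_in_quartet=3 acc=0x6583 bytes_emitted=0
After char 3 ('7'=59): chars_in_quartet=4 acc=0x1960FB -> emit 19 60 FB, reset; bytes_emitted=3
After char 4 ('Q'=16): chars_in_quartet=1 acc=0x10 bytes_emitted=3
After char 5 ('O'=14): chars_in_quartet=2 acc=0x40E bytes_emitted=3
After char 6 ('k'=36): chars_in_quartet=3 acc=0x103A4 bytes_emitted=3
Padding '=': partial quartet acc=0x103A4 -> emit 40 E9; bytes_emitted=5

Answer: 19 60 FB 40 E9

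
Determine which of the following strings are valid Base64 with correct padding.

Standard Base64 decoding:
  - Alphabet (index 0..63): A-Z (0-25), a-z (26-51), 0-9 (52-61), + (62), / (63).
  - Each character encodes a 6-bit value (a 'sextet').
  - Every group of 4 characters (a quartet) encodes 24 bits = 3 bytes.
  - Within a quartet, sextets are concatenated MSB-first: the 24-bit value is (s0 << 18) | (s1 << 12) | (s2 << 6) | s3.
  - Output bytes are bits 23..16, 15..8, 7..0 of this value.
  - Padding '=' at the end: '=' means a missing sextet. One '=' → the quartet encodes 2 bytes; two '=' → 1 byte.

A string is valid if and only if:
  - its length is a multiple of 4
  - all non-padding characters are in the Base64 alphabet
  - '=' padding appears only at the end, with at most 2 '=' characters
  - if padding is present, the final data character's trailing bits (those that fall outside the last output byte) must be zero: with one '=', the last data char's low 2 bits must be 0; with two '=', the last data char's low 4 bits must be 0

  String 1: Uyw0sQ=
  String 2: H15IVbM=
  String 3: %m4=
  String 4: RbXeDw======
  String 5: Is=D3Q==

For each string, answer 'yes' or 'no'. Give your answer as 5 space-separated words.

String 1: 'Uyw0sQ=' → invalid (len=7 not mult of 4)
String 2: 'H15IVbM=' → valid
String 3: '%m4=' → invalid (bad char(s): ['%'])
String 4: 'RbXeDw======' → invalid (6 pad chars (max 2))
String 5: 'Is=D3Q==' → invalid (bad char(s): ['=']; '=' in middle)

Answer: no yes no no no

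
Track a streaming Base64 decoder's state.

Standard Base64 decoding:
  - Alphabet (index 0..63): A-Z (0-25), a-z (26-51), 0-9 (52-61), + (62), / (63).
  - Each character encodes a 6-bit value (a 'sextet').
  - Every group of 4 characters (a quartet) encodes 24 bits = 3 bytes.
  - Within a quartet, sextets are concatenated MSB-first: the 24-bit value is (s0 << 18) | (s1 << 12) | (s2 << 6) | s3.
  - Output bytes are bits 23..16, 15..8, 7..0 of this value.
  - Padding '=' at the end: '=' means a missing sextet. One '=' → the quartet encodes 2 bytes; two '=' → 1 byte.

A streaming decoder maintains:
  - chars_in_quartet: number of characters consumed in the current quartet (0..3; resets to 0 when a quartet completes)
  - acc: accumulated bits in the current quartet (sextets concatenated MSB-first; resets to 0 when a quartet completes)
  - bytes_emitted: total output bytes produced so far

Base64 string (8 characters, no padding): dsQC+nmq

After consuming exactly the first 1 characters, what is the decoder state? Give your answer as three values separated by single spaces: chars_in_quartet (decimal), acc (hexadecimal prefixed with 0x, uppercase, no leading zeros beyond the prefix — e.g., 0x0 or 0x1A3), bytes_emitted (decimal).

After char 0 ('d'=29): chars_in_quartet=1 acc=0x1D bytes_emitted=0

Answer: 1 0x1D 0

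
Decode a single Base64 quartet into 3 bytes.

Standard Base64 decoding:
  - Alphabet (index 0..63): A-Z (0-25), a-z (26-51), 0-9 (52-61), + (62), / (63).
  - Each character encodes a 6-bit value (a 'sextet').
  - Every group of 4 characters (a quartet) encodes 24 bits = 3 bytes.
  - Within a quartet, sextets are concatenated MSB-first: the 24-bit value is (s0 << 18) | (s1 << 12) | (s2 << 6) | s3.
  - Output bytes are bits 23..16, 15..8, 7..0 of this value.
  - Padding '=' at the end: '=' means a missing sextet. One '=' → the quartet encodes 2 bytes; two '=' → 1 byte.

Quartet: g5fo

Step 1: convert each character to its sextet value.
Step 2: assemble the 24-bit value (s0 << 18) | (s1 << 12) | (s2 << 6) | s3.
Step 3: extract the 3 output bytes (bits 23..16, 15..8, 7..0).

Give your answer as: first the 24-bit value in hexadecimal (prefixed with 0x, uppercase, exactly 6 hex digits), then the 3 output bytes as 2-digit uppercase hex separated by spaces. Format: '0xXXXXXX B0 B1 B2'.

Answer: 0x8397E8 83 97 E8

Derivation:
Sextets: g=32, 5=57, f=31, o=40
24-bit: (32<<18) | (57<<12) | (31<<6) | 40
      = 0x800000 | 0x039000 | 0x0007C0 | 0x000028
      = 0x8397E8
Bytes: (v>>16)&0xFF=83, (v>>8)&0xFF=97, v&0xFF=E8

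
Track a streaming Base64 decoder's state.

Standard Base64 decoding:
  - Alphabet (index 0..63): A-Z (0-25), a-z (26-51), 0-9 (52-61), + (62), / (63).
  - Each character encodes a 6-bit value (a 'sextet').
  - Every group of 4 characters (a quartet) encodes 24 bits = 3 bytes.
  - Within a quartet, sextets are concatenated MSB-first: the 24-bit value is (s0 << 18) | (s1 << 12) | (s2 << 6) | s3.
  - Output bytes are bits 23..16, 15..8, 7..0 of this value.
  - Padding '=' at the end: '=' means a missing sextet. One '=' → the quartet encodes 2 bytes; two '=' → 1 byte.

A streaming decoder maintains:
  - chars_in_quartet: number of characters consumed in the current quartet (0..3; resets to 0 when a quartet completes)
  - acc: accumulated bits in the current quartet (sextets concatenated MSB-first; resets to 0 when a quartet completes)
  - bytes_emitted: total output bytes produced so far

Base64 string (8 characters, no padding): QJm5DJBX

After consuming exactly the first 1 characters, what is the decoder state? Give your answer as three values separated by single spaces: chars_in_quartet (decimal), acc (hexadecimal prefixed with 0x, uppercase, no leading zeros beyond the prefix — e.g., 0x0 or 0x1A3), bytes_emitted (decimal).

Answer: 1 0x10 0

Derivation:
After char 0 ('Q'=16): chars_in_quartet=1 acc=0x10 bytes_emitted=0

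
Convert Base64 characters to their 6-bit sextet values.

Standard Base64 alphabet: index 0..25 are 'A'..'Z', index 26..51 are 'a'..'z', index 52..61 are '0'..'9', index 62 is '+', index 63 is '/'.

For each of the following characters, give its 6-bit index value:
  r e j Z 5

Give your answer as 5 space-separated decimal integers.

Answer: 43 30 35 25 57

Derivation:
'r': a..z range, 26 + ord('r') − ord('a') = 43
'e': a..z range, 26 + ord('e') − ord('a') = 30
'j': a..z range, 26 + ord('j') − ord('a') = 35
'Z': A..Z range, ord('Z') − ord('A') = 25
'5': 0..9 range, 52 + ord('5') − ord('0') = 57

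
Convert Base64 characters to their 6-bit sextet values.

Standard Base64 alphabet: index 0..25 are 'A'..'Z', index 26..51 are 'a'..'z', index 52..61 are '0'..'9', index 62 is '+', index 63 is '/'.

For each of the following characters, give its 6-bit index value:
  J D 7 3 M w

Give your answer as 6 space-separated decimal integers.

Answer: 9 3 59 55 12 48

Derivation:
'J': A..Z range, ord('J') − ord('A') = 9
'D': A..Z range, ord('D') − ord('A') = 3
'7': 0..9 range, 52 + ord('7') − ord('0') = 59
'3': 0..9 range, 52 + ord('3') − ord('0') = 55
'M': A..Z range, ord('M') − ord('A') = 12
'w': a..z range, 26 + ord('w') − ord('a') = 48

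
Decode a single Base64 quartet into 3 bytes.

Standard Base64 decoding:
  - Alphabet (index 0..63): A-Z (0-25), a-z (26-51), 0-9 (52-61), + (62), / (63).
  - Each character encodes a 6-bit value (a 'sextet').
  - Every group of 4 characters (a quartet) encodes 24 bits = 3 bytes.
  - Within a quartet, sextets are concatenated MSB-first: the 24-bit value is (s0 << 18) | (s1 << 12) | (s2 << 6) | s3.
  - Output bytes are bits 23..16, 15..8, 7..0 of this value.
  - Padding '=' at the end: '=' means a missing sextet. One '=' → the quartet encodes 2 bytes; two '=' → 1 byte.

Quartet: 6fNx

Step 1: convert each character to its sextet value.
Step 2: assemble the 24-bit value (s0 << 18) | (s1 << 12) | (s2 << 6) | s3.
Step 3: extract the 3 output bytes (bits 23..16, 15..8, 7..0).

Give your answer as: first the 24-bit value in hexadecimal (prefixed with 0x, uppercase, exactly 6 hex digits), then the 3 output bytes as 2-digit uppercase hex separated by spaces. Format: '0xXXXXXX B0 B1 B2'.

Sextets: 6=58, f=31, N=13, x=49
24-bit: (58<<18) | (31<<12) | (13<<6) | 49
      = 0xE80000 | 0x01F000 | 0x000340 | 0x000031
      = 0xE9F371
Bytes: (v>>16)&0xFF=E9, (v>>8)&0xFF=F3, v&0xFF=71

Answer: 0xE9F371 E9 F3 71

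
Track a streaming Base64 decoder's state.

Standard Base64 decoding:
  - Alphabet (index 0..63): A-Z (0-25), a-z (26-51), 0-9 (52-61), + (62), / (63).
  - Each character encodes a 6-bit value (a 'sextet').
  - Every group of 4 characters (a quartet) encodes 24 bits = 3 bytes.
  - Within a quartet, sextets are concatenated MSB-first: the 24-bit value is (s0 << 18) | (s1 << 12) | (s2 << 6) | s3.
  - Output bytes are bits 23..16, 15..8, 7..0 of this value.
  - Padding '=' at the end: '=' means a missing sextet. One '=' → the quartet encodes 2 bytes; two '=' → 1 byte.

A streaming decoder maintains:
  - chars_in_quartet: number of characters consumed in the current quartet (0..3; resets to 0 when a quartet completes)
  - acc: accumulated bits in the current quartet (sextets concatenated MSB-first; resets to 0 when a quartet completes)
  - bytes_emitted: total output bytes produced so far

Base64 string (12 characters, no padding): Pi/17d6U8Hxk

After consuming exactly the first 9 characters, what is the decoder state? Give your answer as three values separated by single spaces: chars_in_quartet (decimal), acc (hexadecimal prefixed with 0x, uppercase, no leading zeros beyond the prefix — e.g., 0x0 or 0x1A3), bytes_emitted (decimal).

Answer: 1 0x3C 6

Derivation:
After char 0 ('P'=15): chars_in_quartet=1 acc=0xF bytes_emitted=0
After char 1 ('i'=34): chars_in_quartet=2 acc=0x3E2 bytes_emitted=0
After char 2 ('/'=63): chars_in_quartet=3 acc=0xF8BF bytes_emitted=0
After char 3 ('1'=53): chars_in_quartet=4 acc=0x3E2FF5 -> emit 3E 2F F5, reset; bytes_emitted=3
After char 4 ('7'=59): chars_in_quartet=1 acc=0x3B bytes_emitted=3
After char 5 ('d'=29): chars_in_quartet=2 acc=0xEDD bytes_emitted=3
After char 6 ('6'=58): chars_in_quartet=3 acc=0x3B77A bytes_emitted=3
After char 7 ('U'=20): chars_in_quartet=4 acc=0xEDDE94 -> emit ED DE 94, reset; bytes_emitted=6
After char 8 ('8'=60): chars_in_quartet=1 acc=0x3C bytes_emitted=6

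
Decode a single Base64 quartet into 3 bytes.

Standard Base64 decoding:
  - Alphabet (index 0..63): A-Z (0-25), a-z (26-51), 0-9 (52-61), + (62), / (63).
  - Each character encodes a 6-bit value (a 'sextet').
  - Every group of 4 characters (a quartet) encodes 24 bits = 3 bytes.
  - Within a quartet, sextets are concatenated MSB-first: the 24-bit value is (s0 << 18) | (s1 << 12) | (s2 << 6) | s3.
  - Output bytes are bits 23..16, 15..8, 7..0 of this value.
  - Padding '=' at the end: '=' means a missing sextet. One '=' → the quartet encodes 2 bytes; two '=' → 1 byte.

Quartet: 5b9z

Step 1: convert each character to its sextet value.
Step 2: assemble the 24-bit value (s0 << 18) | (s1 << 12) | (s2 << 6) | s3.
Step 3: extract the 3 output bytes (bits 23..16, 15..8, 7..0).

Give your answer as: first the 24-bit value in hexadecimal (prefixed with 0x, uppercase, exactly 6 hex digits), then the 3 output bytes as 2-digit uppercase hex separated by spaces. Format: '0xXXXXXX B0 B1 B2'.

Sextets: 5=57, b=27, 9=61, z=51
24-bit: (57<<18) | (27<<12) | (61<<6) | 51
      = 0xE40000 | 0x01B000 | 0x000F40 | 0x000033
      = 0xE5BF73
Bytes: (v>>16)&0xFF=E5, (v>>8)&0xFF=BF, v&0xFF=73

Answer: 0xE5BF73 E5 BF 73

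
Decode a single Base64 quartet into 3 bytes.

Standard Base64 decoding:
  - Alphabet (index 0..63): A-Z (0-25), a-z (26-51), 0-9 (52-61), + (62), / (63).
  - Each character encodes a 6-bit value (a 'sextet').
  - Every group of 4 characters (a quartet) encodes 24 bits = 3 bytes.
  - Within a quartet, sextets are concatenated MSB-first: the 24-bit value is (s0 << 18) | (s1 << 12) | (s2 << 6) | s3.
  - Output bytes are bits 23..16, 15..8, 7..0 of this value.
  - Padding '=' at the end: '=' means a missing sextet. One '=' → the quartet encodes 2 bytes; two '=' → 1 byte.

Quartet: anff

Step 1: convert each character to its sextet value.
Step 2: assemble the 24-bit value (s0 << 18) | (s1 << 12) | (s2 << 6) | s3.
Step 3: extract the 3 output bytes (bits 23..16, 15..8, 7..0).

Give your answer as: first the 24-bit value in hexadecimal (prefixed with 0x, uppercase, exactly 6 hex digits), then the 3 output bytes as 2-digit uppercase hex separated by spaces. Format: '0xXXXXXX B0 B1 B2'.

Answer: 0x6A77DF 6A 77 DF

Derivation:
Sextets: a=26, n=39, f=31, f=31
24-bit: (26<<18) | (39<<12) | (31<<6) | 31
      = 0x680000 | 0x027000 | 0x0007C0 | 0x00001F
      = 0x6A77DF
Bytes: (v>>16)&0xFF=6A, (v>>8)&0xFF=77, v&0xFF=DF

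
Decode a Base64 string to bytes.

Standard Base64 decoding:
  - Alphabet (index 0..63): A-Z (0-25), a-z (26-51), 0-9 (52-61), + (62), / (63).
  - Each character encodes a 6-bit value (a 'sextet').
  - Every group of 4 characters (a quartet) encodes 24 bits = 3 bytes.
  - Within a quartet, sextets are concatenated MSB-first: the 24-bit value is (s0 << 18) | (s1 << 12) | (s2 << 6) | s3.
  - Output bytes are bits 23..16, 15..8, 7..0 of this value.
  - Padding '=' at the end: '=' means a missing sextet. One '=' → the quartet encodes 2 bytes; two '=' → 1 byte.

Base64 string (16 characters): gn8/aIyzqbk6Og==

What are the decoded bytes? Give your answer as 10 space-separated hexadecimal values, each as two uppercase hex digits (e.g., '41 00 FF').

Answer: 82 7F 3F 68 8C B3 A9 B9 3A 3A

Derivation:
After char 0 ('g'=32): chars_in_quartet=1 acc=0x20 bytes_emitted=0
After char 1 ('n'=39): chars_in_quartet=2 acc=0x827 bytes_emitted=0
After char 2 ('8'=60): chars_in_quartet=3 acc=0x209FC bytes_emitted=0
After char 3 ('/'=63): chars_in_quartet=4 acc=0x827F3F -> emit 82 7F 3F, reset; bytes_emitted=3
After char 4 ('a'=26): chars_in_quartet=1 acc=0x1A bytes_emitted=3
After char 5 ('I'=8): chars_in_quartet=2 acc=0x688 bytes_emitted=3
After char 6 ('y'=50): chars_in_quartet=3 acc=0x1A232 bytes_emitted=3
After char 7 ('z'=51): chars_in_quartet=4 acc=0x688CB3 -> emit 68 8C B3, reset; bytes_emitted=6
After char 8 ('q'=42): chars_in_quartet=1 acc=0x2A bytes_emitted=6
After char 9 ('b'=27): chars_in_quartet=2 acc=0xA9B bytes_emitted=6
After char 10 ('k'=36): chars_in_quartet=3 acc=0x2A6E4 bytes_emitted=6
After char 11 ('6'=58): chars_in_quartet=4 acc=0xA9B93A -> emit A9 B9 3A, reset; bytes_emitted=9
After char 12 ('O'=14): chars_in_quartet=1 acc=0xE bytes_emitted=9
After char 13 ('g'=32): chars_in_quartet=2 acc=0x3A0 bytes_emitted=9
Padding '==': partial quartet acc=0x3A0 -> emit 3A; bytes_emitted=10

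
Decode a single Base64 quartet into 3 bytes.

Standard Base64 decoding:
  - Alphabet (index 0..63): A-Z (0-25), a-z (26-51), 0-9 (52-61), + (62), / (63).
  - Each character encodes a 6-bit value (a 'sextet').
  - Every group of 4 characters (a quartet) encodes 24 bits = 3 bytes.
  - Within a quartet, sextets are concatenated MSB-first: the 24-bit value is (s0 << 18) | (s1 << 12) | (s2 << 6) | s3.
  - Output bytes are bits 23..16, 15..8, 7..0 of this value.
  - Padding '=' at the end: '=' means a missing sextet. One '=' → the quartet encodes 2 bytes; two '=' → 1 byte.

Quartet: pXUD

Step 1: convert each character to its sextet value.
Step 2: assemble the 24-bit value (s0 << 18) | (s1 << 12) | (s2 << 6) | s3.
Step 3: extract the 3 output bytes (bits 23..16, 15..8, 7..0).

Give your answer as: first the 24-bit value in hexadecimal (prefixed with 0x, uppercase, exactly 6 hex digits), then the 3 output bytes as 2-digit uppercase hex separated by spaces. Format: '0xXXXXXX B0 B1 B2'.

Answer: 0xA57503 A5 75 03

Derivation:
Sextets: p=41, X=23, U=20, D=3
24-bit: (41<<18) | (23<<12) | (20<<6) | 3
      = 0xA40000 | 0x017000 | 0x000500 | 0x000003
      = 0xA57503
Bytes: (v>>16)&0xFF=A5, (v>>8)&0xFF=75, v&0xFF=03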